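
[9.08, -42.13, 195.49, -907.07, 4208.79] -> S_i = 9.08*(-4.64)^i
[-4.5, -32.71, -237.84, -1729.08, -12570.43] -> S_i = -4.50*7.27^i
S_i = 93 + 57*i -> [93, 150, 207, 264, 321]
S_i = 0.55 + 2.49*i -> [0.55, 3.04, 5.53, 8.02, 10.51]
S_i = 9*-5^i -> [9, -45, 225, -1125, 5625]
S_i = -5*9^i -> [-5, -45, -405, -3645, -32805]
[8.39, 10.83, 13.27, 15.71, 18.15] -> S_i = 8.39 + 2.44*i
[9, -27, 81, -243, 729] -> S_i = 9*-3^i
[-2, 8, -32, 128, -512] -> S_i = -2*-4^i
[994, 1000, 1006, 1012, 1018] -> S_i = 994 + 6*i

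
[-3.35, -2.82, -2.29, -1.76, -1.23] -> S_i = -3.35 + 0.53*i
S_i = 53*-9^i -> [53, -477, 4293, -38637, 347733]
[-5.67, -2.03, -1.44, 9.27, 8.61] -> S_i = Random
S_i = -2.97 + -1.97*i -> [-2.97, -4.94, -6.91, -8.88, -10.85]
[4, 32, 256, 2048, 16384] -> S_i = 4*8^i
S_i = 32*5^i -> [32, 160, 800, 4000, 20000]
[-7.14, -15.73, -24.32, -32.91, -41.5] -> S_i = -7.14 + -8.59*i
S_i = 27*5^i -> [27, 135, 675, 3375, 16875]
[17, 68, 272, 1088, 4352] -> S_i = 17*4^i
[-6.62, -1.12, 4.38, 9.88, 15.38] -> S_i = -6.62 + 5.50*i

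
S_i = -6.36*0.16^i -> [-6.36, -1.02, -0.16, -0.03, -0.0]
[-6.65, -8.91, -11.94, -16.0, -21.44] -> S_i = -6.65*1.34^i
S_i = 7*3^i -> [7, 21, 63, 189, 567]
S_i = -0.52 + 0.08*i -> [-0.52, -0.44, -0.36, -0.28, -0.2]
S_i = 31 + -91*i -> [31, -60, -151, -242, -333]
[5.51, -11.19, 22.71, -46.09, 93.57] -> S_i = 5.51*(-2.03)^i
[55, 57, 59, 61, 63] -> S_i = 55 + 2*i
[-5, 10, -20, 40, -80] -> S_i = -5*-2^i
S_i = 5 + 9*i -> [5, 14, 23, 32, 41]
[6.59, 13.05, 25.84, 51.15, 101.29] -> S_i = 6.59*1.98^i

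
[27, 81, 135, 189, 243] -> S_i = 27 + 54*i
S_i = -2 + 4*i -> [-2, 2, 6, 10, 14]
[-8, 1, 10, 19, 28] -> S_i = -8 + 9*i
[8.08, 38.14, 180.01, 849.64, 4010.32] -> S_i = 8.08*4.72^i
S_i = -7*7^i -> [-7, -49, -343, -2401, -16807]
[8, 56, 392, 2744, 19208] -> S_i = 8*7^i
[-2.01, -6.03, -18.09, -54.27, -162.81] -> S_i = -2.01*3.00^i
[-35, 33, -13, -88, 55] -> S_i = Random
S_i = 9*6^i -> [9, 54, 324, 1944, 11664]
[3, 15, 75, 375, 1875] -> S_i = 3*5^i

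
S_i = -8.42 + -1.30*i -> [-8.42, -9.72, -11.02, -12.32, -13.62]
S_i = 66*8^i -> [66, 528, 4224, 33792, 270336]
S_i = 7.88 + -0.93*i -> [7.88, 6.95, 6.02, 5.09, 4.16]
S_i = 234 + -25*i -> [234, 209, 184, 159, 134]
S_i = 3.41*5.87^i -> [3.41, 20.02, 117.5, 689.71, 4048.62]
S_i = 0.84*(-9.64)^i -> [0.84, -8.1, 78.06, -752.51, 7254.16]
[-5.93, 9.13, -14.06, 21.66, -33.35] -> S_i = -5.93*(-1.54)^i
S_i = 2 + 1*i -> [2, 3, 4, 5, 6]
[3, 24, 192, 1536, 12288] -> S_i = 3*8^i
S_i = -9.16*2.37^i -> [-9.16, -21.71, -51.45, -121.94, -288.99]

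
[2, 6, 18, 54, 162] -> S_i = 2*3^i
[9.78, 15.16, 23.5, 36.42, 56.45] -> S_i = 9.78*1.55^i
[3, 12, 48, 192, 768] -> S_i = 3*4^i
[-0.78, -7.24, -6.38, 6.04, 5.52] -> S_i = Random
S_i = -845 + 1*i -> [-845, -844, -843, -842, -841]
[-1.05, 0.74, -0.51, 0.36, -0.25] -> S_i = -1.05*(-0.70)^i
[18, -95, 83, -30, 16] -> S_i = Random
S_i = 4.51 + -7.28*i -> [4.51, -2.77, -10.05, -17.33, -24.61]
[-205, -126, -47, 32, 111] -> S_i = -205 + 79*i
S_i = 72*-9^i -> [72, -648, 5832, -52488, 472392]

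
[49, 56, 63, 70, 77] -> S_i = 49 + 7*i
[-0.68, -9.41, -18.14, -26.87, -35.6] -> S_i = -0.68 + -8.73*i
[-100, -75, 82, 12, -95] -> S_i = Random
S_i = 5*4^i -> [5, 20, 80, 320, 1280]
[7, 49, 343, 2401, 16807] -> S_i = 7*7^i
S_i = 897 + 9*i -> [897, 906, 915, 924, 933]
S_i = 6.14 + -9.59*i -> [6.14, -3.45, -13.04, -22.63, -32.22]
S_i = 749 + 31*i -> [749, 780, 811, 842, 873]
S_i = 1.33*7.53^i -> [1.33, 10.01, 75.41, 567.85, 4275.94]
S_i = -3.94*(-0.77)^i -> [-3.94, 3.03, -2.34, 1.8, -1.39]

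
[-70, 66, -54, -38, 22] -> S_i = Random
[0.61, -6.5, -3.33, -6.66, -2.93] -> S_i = Random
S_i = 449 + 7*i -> [449, 456, 463, 470, 477]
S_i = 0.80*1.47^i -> [0.8, 1.18, 1.73, 2.54, 3.74]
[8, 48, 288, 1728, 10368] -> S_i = 8*6^i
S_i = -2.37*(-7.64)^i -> [-2.37, 18.11, -138.34, 1056.89, -8074.61]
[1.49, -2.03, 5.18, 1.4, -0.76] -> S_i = Random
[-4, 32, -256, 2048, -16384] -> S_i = -4*-8^i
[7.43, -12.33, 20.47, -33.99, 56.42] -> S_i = 7.43*(-1.66)^i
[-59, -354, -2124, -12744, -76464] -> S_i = -59*6^i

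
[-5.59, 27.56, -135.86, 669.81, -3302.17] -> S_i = -5.59*(-4.93)^i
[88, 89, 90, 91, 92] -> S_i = 88 + 1*i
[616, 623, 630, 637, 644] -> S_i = 616 + 7*i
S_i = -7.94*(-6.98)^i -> [-7.94, 55.42, -386.84, 2700.14, -18847.0]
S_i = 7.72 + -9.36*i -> [7.72, -1.64, -11.0, -20.36, -29.72]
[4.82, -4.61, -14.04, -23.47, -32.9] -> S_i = 4.82 + -9.43*i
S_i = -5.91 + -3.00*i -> [-5.91, -8.91, -11.91, -14.91, -17.91]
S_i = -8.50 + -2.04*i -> [-8.5, -10.54, -12.58, -14.62, -16.66]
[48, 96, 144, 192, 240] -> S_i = 48 + 48*i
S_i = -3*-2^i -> [-3, 6, -12, 24, -48]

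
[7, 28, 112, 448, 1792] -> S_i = 7*4^i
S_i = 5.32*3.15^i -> [5.32, 16.76, 52.79, 166.28, 523.79]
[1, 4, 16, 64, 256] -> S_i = 1*4^i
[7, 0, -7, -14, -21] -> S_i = 7 + -7*i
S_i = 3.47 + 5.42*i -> [3.47, 8.89, 14.31, 19.73, 25.15]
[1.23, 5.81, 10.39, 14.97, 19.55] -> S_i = 1.23 + 4.58*i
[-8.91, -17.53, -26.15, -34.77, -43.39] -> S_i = -8.91 + -8.62*i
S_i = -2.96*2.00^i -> [-2.96, -5.92, -11.84, -23.68, -47.36]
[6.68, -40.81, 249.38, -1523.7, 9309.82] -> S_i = 6.68*(-6.11)^i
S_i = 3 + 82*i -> [3, 85, 167, 249, 331]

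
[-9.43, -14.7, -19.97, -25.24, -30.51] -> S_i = -9.43 + -5.27*i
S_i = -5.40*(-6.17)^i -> [-5.4, 33.32, -205.57, 1268.38, -7825.9]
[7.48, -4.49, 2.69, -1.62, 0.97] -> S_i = 7.48*(-0.60)^i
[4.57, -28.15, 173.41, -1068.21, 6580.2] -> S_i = 4.57*(-6.16)^i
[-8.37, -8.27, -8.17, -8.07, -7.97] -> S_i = -8.37 + 0.10*i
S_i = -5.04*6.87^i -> [-5.04, -34.62, -237.87, -1634.18, -11226.84]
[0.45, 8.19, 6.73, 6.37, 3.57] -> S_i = Random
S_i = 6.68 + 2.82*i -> [6.68, 9.5, 12.32, 15.14, 17.96]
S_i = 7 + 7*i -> [7, 14, 21, 28, 35]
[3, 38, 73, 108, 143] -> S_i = 3 + 35*i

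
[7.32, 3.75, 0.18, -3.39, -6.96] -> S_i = 7.32 + -3.57*i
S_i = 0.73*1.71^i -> [0.73, 1.25, 2.13, 3.65, 6.24]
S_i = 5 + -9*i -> [5, -4, -13, -22, -31]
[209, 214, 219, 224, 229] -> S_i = 209 + 5*i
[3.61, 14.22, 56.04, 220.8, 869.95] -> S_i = 3.61*3.94^i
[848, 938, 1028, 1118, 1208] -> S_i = 848 + 90*i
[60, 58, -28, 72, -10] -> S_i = Random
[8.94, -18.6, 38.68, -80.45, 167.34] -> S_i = 8.94*(-2.08)^i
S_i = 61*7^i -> [61, 427, 2989, 20923, 146461]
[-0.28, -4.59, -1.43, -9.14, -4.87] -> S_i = Random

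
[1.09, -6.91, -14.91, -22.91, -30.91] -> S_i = 1.09 + -8.00*i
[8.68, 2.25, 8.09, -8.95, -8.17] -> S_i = Random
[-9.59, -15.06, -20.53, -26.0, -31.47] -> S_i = -9.59 + -5.47*i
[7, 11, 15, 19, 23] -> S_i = 7 + 4*i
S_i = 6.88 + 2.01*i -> [6.88, 8.89, 10.9, 12.91, 14.92]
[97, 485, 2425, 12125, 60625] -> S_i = 97*5^i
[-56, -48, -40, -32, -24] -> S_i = -56 + 8*i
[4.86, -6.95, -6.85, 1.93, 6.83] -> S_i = Random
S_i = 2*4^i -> [2, 8, 32, 128, 512]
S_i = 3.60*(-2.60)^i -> [3.6, -9.36, 24.34, -63.27, 164.51]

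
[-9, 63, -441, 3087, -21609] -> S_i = -9*-7^i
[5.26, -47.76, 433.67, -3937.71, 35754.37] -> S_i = 5.26*(-9.08)^i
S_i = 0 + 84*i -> [0, 84, 168, 252, 336]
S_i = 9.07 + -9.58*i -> [9.07, -0.51, -10.09, -19.67, -29.25]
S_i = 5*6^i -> [5, 30, 180, 1080, 6480]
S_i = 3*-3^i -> [3, -9, 27, -81, 243]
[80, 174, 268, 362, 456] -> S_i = 80 + 94*i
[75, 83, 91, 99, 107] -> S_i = 75 + 8*i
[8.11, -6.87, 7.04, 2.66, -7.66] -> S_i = Random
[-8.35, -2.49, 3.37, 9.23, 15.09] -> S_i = -8.35 + 5.86*i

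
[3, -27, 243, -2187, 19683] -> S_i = 3*-9^i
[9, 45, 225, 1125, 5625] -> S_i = 9*5^i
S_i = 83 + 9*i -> [83, 92, 101, 110, 119]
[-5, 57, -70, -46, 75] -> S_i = Random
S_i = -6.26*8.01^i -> [-6.26, -50.14, -401.64, -3217.15, -25769.41]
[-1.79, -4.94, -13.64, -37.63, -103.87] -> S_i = -1.79*2.76^i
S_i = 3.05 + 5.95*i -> [3.05, 9.0, 14.95, 20.9, 26.85]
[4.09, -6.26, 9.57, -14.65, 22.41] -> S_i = 4.09*(-1.53)^i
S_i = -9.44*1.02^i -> [-9.44, -9.63, -9.82, -10.02, -10.22]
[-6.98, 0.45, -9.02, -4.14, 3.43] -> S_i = Random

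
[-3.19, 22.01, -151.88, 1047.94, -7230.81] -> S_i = -3.19*(-6.90)^i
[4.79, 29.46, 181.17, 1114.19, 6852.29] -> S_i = 4.79*6.15^i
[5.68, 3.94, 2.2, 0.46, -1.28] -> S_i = 5.68 + -1.74*i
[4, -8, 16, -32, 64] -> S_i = 4*-2^i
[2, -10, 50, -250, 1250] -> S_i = 2*-5^i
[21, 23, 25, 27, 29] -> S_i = 21 + 2*i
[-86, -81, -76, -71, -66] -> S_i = -86 + 5*i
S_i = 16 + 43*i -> [16, 59, 102, 145, 188]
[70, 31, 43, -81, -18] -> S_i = Random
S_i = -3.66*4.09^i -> [-3.66, -14.97, -61.22, -250.41, -1024.18]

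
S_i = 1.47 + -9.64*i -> [1.47, -8.17, -17.81, -27.45, -37.09]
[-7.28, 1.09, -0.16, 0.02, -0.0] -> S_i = -7.28*(-0.15)^i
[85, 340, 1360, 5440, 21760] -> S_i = 85*4^i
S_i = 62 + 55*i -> [62, 117, 172, 227, 282]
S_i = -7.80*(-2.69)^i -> [-7.8, 20.98, -56.44, 151.83, -408.42]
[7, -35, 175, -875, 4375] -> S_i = 7*-5^i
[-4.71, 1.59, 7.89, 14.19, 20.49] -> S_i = -4.71 + 6.30*i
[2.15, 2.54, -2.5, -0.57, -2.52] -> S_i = Random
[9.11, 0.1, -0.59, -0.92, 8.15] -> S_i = Random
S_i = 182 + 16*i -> [182, 198, 214, 230, 246]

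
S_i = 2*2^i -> [2, 4, 8, 16, 32]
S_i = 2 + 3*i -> [2, 5, 8, 11, 14]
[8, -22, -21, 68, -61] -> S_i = Random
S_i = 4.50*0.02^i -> [4.5, 0.09, 0.0, 0.0, 0.0]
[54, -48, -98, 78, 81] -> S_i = Random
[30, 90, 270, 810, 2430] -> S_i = 30*3^i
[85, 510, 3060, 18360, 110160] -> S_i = 85*6^i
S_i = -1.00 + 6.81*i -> [-1.0, 5.81, 12.62, 19.43, 26.24]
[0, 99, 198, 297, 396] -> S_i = 0 + 99*i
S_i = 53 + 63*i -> [53, 116, 179, 242, 305]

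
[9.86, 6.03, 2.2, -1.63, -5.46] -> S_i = 9.86 + -3.83*i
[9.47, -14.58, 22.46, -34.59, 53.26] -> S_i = 9.47*(-1.54)^i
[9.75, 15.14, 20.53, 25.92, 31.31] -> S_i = 9.75 + 5.39*i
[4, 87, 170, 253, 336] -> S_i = 4 + 83*i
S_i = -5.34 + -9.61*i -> [-5.34, -14.95, -24.56, -34.17, -43.78]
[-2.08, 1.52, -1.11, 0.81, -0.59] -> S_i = -2.08*(-0.73)^i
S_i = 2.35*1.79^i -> [2.35, 4.21, 7.53, 13.48, 24.13]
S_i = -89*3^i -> [-89, -267, -801, -2403, -7209]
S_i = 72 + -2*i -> [72, 70, 68, 66, 64]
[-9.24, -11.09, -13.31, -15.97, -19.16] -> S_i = -9.24*1.20^i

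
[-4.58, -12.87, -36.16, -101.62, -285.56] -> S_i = -4.58*2.81^i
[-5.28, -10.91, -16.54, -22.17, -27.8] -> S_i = -5.28 + -5.63*i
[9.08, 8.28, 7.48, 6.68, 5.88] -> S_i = 9.08 + -0.80*i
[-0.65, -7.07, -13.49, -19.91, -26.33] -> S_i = -0.65 + -6.42*i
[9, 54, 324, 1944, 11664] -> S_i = 9*6^i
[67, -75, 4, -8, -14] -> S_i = Random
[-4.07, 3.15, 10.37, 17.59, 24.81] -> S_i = -4.07 + 7.22*i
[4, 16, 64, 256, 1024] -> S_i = 4*4^i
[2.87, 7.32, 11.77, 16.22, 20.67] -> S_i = 2.87 + 4.45*i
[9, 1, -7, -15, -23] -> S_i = 9 + -8*i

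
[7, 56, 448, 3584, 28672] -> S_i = 7*8^i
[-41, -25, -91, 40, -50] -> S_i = Random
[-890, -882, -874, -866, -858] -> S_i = -890 + 8*i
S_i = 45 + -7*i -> [45, 38, 31, 24, 17]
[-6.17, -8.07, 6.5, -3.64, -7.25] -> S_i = Random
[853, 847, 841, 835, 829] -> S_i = 853 + -6*i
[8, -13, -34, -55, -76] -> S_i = 8 + -21*i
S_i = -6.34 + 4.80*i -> [-6.34, -1.54, 3.26, 8.06, 12.86]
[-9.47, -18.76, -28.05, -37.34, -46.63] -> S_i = -9.47 + -9.29*i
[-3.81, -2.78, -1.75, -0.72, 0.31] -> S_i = -3.81 + 1.03*i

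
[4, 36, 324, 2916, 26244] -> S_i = 4*9^i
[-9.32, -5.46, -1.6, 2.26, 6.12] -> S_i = -9.32 + 3.86*i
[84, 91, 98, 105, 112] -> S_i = 84 + 7*i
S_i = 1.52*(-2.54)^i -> [1.52, -3.86, 9.81, -24.91, 63.27]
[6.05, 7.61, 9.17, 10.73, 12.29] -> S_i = 6.05 + 1.56*i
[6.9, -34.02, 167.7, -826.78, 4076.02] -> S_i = 6.90*(-4.93)^i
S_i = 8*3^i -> [8, 24, 72, 216, 648]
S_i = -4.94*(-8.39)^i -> [-4.94, 41.45, -347.74, 2917.51, -24477.94]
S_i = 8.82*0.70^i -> [8.82, 6.17, 4.32, 3.03, 2.12]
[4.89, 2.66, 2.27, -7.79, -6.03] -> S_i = Random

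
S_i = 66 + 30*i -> [66, 96, 126, 156, 186]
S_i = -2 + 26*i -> [-2, 24, 50, 76, 102]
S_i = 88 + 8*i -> [88, 96, 104, 112, 120]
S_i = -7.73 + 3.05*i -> [-7.73, -4.68, -1.63, 1.42, 4.47]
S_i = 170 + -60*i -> [170, 110, 50, -10, -70]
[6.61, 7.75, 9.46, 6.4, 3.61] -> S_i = Random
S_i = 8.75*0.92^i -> [8.75, 8.05, 7.41, 6.81, 6.27]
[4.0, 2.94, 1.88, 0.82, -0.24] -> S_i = 4.00 + -1.06*i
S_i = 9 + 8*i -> [9, 17, 25, 33, 41]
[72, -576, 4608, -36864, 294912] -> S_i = 72*-8^i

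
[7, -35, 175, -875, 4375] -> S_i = 7*-5^i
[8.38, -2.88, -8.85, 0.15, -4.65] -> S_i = Random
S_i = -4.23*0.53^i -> [-4.23, -2.24, -1.19, -0.63, -0.33]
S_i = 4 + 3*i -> [4, 7, 10, 13, 16]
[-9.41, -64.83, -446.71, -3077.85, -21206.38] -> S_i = -9.41*6.89^i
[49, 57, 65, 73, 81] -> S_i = 49 + 8*i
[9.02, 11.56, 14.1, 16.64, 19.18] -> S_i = 9.02 + 2.54*i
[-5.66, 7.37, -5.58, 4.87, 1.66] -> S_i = Random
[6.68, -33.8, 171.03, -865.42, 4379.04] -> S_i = 6.68*(-5.06)^i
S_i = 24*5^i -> [24, 120, 600, 3000, 15000]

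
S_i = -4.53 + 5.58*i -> [-4.53, 1.05, 6.63, 12.21, 17.79]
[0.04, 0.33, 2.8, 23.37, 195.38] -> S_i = 0.04*8.36^i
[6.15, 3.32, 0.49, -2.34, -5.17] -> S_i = 6.15 + -2.83*i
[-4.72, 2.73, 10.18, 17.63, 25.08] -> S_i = -4.72 + 7.45*i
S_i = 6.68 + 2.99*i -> [6.68, 9.67, 12.66, 15.65, 18.64]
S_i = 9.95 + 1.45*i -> [9.95, 11.4, 12.85, 14.3, 15.75]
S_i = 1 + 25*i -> [1, 26, 51, 76, 101]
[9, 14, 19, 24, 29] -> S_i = 9 + 5*i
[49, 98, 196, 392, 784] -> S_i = 49*2^i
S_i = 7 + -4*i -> [7, 3, -1, -5, -9]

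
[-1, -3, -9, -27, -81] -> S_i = -1*3^i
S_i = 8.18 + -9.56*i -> [8.18, -1.38, -10.94, -20.5, -30.06]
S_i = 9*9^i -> [9, 81, 729, 6561, 59049]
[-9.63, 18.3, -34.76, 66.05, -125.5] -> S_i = -9.63*(-1.90)^i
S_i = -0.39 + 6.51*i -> [-0.39, 6.12, 12.63, 19.14, 25.65]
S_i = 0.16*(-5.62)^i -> [0.16, -0.9, 5.05, -28.4, 159.61]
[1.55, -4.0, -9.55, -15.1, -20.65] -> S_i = 1.55 + -5.55*i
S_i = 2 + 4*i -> [2, 6, 10, 14, 18]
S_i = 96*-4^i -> [96, -384, 1536, -6144, 24576]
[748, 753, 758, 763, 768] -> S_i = 748 + 5*i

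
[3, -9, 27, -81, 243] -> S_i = 3*-3^i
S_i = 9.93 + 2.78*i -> [9.93, 12.71, 15.49, 18.27, 21.05]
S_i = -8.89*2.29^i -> [-8.89, -20.36, -46.62, -106.76, -244.48]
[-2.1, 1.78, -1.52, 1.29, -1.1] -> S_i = -2.10*(-0.85)^i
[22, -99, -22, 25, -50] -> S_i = Random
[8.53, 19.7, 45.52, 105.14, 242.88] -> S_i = 8.53*2.31^i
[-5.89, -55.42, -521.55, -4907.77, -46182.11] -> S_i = -5.89*9.41^i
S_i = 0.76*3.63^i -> [0.76, 2.76, 10.01, 36.35, 131.96]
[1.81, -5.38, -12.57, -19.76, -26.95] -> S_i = 1.81 + -7.19*i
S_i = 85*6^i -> [85, 510, 3060, 18360, 110160]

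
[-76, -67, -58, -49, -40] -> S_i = -76 + 9*i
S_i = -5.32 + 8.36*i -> [-5.32, 3.04, 11.4, 19.76, 28.12]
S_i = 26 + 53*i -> [26, 79, 132, 185, 238]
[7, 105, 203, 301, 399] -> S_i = 7 + 98*i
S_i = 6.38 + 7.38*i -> [6.38, 13.76, 21.14, 28.52, 35.9]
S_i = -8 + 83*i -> [-8, 75, 158, 241, 324]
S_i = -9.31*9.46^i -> [-9.31, -88.07, -833.17, -7881.76, -74561.43]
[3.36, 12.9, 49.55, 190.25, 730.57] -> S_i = 3.36*3.84^i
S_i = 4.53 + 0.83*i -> [4.53, 5.36, 6.19, 7.02, 7.85]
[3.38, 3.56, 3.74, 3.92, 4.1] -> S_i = 3.38 + 0.18*i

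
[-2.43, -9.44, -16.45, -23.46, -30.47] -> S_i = -2.43 + -7.01*i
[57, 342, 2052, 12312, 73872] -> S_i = 57*6^i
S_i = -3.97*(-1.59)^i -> [-3.97, 6.31, -10.04, 15.96, -25.37]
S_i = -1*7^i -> [-1, -7, -49, -343, -2401]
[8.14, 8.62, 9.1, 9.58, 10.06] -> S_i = 8.14 + 0.48*i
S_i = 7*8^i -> [7, 56, 448, 3584, 28672]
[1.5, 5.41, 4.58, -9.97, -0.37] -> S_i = Random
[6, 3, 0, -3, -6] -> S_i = 6 + -3*i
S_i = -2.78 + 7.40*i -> [-2.78, 4.62, 12.02, 19.42, 26.82]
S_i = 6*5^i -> [6, 30, 150, 750, 3750]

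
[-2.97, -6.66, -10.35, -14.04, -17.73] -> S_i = -2.97 + -3.69*i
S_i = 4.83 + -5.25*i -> [4.83, -0.42, -5.67, -10.92, -16.17]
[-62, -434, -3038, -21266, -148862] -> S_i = -62*7^i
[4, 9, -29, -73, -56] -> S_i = Random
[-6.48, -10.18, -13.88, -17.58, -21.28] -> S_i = -6.48 + -3.70*i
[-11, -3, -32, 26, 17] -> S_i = Random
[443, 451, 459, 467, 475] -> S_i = 443 + 8*i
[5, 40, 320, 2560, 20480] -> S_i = 5*8^i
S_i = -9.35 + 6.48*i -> [-9.35, -2.87, 3.61, 10.09, 16.57]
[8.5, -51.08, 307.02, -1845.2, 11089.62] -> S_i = 8.50*(-6.01)^i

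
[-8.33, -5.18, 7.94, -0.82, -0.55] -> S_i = Random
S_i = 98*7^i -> [98, 686, 4802, 33614, 235298]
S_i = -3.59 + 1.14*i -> [-3.59, -2.45, -1.31, -0.17, 0.97]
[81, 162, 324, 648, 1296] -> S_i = 81*2^i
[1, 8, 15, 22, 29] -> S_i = 1 + 7*i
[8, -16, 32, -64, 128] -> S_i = 8*-2^i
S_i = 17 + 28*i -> [17, 45, 73, 101, 129]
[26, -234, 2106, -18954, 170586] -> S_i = 26*-9^i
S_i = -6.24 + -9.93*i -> [-6.24, -16.17, -26.1, -36.03, -45.96]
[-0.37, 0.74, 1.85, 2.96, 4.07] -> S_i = -0.37 + 1.11*i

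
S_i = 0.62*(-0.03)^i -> [0.62, -0.02, 0.0, -0.0, 0.0]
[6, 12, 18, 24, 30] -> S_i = 6 + 6*i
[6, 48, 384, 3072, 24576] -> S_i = 6*8^i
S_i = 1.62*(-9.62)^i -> [1.62, -15.58, 149.92, -1442.25, 13874.43]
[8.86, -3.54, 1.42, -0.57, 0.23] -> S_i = 8.86*(-0.40)^i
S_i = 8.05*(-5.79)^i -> [8.05, -46.61, 269.87, -1562.54, 9047.12]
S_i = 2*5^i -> [2, 10, 50, 250, 1250]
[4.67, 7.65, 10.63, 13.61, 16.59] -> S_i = 4.67 + 2.98*i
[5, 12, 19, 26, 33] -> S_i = 5 + 7*i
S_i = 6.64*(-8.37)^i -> [6.64, -55.58, 465.18, -3893.54, 32588.92]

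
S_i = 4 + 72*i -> [4, 76, 148, 220, 292]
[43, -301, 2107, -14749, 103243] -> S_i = 43*-7^i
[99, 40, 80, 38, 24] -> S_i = Random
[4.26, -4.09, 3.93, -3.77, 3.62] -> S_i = 4.26*(-0.96)^i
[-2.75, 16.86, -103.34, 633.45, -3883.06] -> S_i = -2.75*(-6.13)^i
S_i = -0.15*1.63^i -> [-0.15, -0.24, -0.4, -0.65, -1.06]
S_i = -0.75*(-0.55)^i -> [-0.75, 0.41, -0.23, 0.12, -0.07]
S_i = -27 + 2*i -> [-27, -25, -23, -21, -19]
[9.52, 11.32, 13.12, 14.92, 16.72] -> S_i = 9.52 + 1.80*i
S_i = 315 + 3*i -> [315, 318, 321, 324, 327]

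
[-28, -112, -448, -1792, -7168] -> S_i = -28*4^i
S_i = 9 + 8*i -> [9, 17, 25, 33, 41]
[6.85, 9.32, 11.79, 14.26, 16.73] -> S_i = 6.85 + 2.47*i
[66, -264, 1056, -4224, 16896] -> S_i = 66*-4^i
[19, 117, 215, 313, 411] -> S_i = 19 + 98*i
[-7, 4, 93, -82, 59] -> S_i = Random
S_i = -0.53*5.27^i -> [-0.53, -2.79, -14.72, -77.57, -408.81]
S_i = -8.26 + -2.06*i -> [-8.26, -10.32, -12.38, -14.44, -16.5]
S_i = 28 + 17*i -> [28, 45, 62, 79, 96]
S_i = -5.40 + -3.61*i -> [-5.4, -9.01, -12.62, -16.23, -19.84]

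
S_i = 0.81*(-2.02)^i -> [0.81, -1.64, 3.31, -6.68, 13.49]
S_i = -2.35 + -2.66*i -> [-2.35, -5.01, -7.67, -10.33, -12.99]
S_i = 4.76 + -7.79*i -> [4.76, -3.03, -10.82, -18.61, -26.4]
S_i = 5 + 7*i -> [5, 12, 19, 26, 33]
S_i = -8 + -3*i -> [-8, -11, -14, -17, -20]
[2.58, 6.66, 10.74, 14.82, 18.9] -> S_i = 2.58 + 4.08*i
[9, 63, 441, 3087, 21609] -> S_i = 9*7^i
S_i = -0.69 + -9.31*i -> [-0.69, -10.0, -19.31, -28.62, -37.93]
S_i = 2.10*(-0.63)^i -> [2.1, -1.32, 0.83, -0.53, 0.33]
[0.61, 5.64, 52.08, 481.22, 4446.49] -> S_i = 0.61*9.24^i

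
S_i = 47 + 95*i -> [47, 142, 237, 332, 427]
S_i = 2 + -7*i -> [2, -5, -12, -19, -26]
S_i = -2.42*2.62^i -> [-2.42, -6.34, -16.61, -43.52, -114.03]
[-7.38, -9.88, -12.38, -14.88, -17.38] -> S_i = -7.38 + -2.50*i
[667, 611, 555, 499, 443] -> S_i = 667 + -56*i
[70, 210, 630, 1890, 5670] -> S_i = 70*3^i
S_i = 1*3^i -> [1, 3, 9, 27, 81]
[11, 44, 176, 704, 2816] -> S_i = 11*4^i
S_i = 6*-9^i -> [6, -54, 486, -4374, 39366]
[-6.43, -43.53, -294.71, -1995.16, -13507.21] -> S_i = -6.43*6.77^i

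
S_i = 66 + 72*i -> [66, 138, 210, 282, 354]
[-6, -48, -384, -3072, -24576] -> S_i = -6*8^i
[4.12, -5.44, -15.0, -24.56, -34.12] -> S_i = 4.12 + -9.56*i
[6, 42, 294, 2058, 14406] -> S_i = 6*7^i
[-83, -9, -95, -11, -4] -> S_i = Random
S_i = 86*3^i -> [86, 258, 774, 2322, 6966]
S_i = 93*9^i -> [93, 837, 7533, 67797, 610173]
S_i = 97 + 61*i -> [97, 158, 219, 280, 341]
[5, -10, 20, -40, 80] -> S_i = 5*-2^i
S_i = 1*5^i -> [1, 5, 25, 125, 625]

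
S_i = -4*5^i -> [-4, -20, -100, -500, -2500]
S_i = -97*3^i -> [-97, -291, -873, -2619, -7857]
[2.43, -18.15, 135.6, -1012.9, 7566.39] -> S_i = 2.43*(-7.47)^i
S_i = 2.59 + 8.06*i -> [2.59, 10.65, 18.71, 26.77, 34.83]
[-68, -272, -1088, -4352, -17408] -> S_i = -68*4^i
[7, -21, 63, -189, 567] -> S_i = 7*-3^i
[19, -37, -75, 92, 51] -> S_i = Random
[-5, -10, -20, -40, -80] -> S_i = -5*2^i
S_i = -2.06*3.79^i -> [-2.06, -7.81, -29.59, -112.15, -425.03]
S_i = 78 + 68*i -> [78, 146, 214, 282, 350]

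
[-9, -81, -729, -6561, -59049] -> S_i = -9*9^i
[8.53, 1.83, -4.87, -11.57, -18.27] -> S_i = 8.53 + -6.70*i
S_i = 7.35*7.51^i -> [7.35, 55.2, 414.54, 3113.2, 23380.14]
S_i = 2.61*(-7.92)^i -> [2.61, -20.67, 163.72, -1296.63, 10269.31]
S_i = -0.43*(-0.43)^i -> [-0.43, 0.18, -0.08, 0.03, -0.01]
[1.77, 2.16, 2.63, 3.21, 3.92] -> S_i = 1.77*1.22^i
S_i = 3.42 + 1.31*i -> [3.42, 4.73, 6.04, 7.35, 8.66]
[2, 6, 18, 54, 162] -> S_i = 2*3^i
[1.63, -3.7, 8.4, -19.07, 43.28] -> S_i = 1.63*(-2.27)^i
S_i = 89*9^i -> [89, 801, 7209, 64881, 583929]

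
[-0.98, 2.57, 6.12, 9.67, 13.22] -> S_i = -0.98 + 3.55*i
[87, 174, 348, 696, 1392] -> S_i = 87*2^i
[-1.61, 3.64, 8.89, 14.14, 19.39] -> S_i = -1.61 + 5.25*i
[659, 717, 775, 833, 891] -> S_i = 659 + 58*i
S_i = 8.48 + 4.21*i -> [8.48, 12.69, 16.9, 21.11, 25.32]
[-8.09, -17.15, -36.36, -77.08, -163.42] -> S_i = -8.09*2.12^i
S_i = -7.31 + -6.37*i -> [-7.31, -13.68, -20.05, -26.42, -32.79]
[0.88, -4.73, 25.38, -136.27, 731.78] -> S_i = 0.88*(-5.37)^i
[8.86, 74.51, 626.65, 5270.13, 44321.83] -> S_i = 8.86*8.41^i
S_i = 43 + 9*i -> [43, 52, 61, 70, 79]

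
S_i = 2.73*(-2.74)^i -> [2.73, -7.48, 20.5, -56.16, 153.87]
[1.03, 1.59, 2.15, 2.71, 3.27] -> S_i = 1.03 + 0.56*i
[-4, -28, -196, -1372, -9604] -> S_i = -4*7^i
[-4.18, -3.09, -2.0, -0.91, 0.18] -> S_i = -4.18 + 1.09*i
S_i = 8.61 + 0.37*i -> [8.61, 8.98, 9.35, 9.72, 10.09]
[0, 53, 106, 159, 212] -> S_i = 0 + 53*i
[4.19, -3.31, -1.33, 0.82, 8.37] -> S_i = Random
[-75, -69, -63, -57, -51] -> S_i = -75 + 6*i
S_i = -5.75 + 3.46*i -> [-5.75, -2.29, 1.17, 4.63, 8.09]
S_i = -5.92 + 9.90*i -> [-5.92, 3.98, 13.88, 23.78, 33.68]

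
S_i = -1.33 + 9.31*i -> [-1.33, 7.98, 17.29, 26.6, 35.91]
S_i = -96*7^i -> [-96, -672, -4704, -32928, -230496]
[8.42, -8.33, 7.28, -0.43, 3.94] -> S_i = Random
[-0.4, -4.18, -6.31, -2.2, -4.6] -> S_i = Random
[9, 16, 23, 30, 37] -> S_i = 9 + 7*i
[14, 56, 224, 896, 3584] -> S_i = 14*4^i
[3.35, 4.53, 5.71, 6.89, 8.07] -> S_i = 3.35 + 1.18*i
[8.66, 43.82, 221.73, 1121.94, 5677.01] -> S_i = 8.66*5.06^i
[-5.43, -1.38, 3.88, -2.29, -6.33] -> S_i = Random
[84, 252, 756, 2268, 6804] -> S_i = 84*3^i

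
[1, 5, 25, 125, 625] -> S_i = 1*5^i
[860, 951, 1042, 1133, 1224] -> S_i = 860 + 91*i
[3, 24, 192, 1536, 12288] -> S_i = 3*8^i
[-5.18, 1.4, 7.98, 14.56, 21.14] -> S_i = -5.18 + 6.58*i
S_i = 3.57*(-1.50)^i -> [3.57, -5.36, 8.03, -12.05, 18.07]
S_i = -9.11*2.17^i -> [-9.11, -19.77, -42.9, -93.09, -202.0]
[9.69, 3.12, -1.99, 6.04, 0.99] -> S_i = Random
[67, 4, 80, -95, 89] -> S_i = Random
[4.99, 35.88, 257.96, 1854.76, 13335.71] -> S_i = 4.99*7.19^i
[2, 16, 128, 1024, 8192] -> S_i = 2*8^i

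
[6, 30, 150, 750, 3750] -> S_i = 6*5^i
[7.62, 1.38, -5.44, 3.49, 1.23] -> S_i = Random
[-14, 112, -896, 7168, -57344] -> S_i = -14*-8^i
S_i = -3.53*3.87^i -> [-3.53, -13.66, -52.87, -204.6, -791.81]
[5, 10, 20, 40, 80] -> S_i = 5*2^i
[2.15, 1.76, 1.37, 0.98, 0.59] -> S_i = 2.15 + -0.39*i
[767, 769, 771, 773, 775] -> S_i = 767 + 2*i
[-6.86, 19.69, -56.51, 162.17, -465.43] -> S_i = -6.86*(-2.87)^i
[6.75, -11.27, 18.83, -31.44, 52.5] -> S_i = 6.75*(-1.67)^i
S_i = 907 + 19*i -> [907, 926, 945, 964, 983]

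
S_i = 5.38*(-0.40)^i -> [5.38, -2.15, 0.86, -0.34, 0.14]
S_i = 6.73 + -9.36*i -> [6.73, -2.63, -11.99, -21.35, -30.71]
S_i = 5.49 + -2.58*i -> [5.49, 2.91, 0.33, -2.25, -4.83]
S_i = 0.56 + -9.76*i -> [0.56, -9.2, -18.96, -28.72, -38.48]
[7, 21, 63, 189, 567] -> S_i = 7*3^i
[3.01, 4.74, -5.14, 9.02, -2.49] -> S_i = Random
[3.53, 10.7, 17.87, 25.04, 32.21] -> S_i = 3.53 + 7.17*i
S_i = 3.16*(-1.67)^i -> [3.16, -5.28, 8.81, -14.72, 24.58]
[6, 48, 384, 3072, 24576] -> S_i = 6*8^i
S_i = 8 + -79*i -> [8, -71, -150, -229, -308]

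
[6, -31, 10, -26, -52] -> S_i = Random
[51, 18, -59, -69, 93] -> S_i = Random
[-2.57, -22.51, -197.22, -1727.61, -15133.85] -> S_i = -2.57*8.76^i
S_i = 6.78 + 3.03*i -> [6.78, 9.81, 12.84, 15.87, 18.9]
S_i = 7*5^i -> [7, 35, 175, 875, 4375]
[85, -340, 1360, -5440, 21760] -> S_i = 85*-4^i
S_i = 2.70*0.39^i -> [2.7, 1.05, 0.41, 0.16, 0.06]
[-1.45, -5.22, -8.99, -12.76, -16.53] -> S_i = -1.45 + -3.77*i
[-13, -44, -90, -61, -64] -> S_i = Random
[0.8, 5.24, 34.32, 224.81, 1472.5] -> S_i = 0.80*6.55^i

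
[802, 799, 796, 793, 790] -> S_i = 802 + -3*i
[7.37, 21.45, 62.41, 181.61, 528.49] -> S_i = 7.37*2.91^i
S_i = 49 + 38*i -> [49, 87, 125, 163, 201]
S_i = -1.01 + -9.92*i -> [-1.01, -10.93, -20.85, -30.77, -40.69]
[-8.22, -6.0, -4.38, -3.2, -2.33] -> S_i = -8.22*0.73^i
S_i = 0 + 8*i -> [0, 8, 16, 24, 32]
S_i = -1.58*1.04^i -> [-1.58, -1.64, -1.71, -1.78, -1.85]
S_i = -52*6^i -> [-52, -312, -1872, -11232, -67392]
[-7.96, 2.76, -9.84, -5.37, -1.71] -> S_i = Random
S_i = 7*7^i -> [7, 49, 343, 2401, 16807]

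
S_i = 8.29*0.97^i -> [8.29, 8.04, 7.8, 7.57, 7.34]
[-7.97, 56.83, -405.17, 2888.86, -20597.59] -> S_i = -7.97*(-7.13)^i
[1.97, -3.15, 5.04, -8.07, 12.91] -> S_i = 1.97*(-1.60)^i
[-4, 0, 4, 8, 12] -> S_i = -4 + 4*i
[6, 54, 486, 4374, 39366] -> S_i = 6*9^i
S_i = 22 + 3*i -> [22, 25, 28, 31, 34]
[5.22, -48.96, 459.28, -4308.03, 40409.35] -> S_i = 5.22*(-9.38)^i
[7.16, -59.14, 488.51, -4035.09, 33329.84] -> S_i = 7.16*(-8.26)^i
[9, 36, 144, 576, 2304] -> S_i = 9*4^i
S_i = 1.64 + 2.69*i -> [1.64, 4.33, 7.02, 9.71, 12.4]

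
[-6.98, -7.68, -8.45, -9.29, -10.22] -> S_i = -6.98*1.10^i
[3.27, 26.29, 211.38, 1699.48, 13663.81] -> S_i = 3.27*8.04^i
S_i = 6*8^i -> [6, 48, 384, 3072, 24576]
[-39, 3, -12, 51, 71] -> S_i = Random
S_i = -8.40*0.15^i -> [-8.4, -1.26, -0.19, -0.03, -0.0]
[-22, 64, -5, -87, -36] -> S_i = Random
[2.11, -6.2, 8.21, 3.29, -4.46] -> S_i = Random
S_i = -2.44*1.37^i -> [-2.44, -3.34, -4.58, -6.27, -8.6]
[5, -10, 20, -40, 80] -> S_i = 5*-2^i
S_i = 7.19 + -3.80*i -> [7.19, 3.39, -0.41, -4.21, -8.01]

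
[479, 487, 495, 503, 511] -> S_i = 479 + 8*i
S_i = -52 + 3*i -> [-52, -49, -46, -43, -40]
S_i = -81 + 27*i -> [-81, -54, -27, 0, 27]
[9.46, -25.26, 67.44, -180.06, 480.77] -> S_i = 9.46*(-2.67)^i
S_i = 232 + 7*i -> [232, 239, 246, 253, 260]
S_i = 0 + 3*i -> [0, 3, 6, 9, 12]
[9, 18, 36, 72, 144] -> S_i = 9*2^i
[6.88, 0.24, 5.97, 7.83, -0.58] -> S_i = Random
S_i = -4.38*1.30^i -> [-4.38, -5.69, -7.4, -9.62, -12.51]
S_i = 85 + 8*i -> [85, 93, 101, 109, 117]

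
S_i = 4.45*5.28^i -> [4.45, 23.5, 124.06, 655.03, 3458.56]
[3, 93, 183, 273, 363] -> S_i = 3 + 90*i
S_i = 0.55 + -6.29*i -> [0.55, -5.74, -12.03, -18.32, -24.61]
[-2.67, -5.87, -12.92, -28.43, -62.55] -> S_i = -2.67*2.20^i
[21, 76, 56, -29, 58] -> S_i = Random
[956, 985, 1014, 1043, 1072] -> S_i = 956 + 29*i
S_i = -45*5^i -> [-45, -225, -1125, -5625, -28125]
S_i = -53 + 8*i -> [-53, -45, -37, -29, -21]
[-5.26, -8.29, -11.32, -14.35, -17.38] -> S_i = -5.26 + -3.03*i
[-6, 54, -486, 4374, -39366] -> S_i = -6*-9^i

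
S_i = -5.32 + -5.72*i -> [-5.32, -11.04, -16.76, -22.48, -28.2]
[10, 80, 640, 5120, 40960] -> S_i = 10*8^i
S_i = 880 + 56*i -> [880, 936, 992, 1048, 1104]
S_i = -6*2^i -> [-6, -12, -24, -48, -96]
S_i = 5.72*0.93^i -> [5.72, 5.32, 4.95, 4.6, 4.28]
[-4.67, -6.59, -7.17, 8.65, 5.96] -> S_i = Random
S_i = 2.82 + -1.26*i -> [2.82, 1.56, 0.3, -0.96, -2.22]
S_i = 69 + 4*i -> [69, 73, 77, 81, 85]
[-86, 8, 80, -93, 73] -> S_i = Random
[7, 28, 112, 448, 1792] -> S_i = 7*4^i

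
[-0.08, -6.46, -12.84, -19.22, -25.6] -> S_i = -0.08 + -6.38*i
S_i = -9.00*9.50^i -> [-9.0, -85.5, -812.25, -7716.38, -73305.56]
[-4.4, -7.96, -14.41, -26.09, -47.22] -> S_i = -4.40*1.81^i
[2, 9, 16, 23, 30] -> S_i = 2 + 7*i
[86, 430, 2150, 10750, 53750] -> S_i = 86*5^i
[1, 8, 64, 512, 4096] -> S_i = 1*8^i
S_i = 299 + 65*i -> [299, 364, 429, 494, 559]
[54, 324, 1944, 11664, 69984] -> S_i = 54*6^i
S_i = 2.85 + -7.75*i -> [2.85, -4.9, -12.65, -20.4, -28.15]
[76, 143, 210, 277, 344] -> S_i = 76 + 67*i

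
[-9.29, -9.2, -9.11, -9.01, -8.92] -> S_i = -9.29*0.99^i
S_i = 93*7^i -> [93, 651, 4557, 31899, 223293]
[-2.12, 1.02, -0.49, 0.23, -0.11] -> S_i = -2.12*(-0.48)^i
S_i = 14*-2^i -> [14, -28, 56, -112, 224]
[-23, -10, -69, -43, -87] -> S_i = Random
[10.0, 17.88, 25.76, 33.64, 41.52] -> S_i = 10.00 + 7.88*i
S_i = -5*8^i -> [-5, -40, -320, -2560, -20480]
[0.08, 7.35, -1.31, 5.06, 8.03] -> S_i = Random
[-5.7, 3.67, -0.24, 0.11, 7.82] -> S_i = Random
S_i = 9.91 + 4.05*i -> [9.91, 13.96, 18.01, 22.06, 26.11]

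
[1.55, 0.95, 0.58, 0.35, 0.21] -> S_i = 1.55*0.61^i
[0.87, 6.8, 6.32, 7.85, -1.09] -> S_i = Random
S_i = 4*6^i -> [4, 24, 144, 864, 5184]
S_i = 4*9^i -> [4, 36, 324, 2916, 26244]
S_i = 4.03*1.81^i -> [4.03, 7.29, 13.2, 23.9, 43.25]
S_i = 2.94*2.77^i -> [2.94, 8.14, 22.56, 62.49, 173.09]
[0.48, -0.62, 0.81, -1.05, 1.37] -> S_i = 0.48*(-1.30)^i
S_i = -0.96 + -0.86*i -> [-0.96, -1.82, -2.68, -3.54, -4.4]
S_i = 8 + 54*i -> [8, 62, 116, 170, 224]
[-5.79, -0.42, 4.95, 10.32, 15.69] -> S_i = -5.79 + 5.37*i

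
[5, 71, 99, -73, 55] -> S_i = Random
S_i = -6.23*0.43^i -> [-6.23, -2.68, -1.15, -0.5, -0.21]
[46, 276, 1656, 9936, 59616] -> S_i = 46*6^i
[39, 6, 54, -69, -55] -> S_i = Random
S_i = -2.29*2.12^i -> [-2.29, -4.85, -10.29, -21.82, -46.26]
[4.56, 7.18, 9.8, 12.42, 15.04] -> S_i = 4.56 + 2.62*i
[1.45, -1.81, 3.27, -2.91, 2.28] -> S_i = Random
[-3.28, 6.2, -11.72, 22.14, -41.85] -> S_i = -3.28*(-1.89)^i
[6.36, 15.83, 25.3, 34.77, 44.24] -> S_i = 6.36 + 9.47*i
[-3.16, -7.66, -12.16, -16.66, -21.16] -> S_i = -3.16 + -4.50*i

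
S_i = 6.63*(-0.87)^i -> [6.63, -5.77, 5.02, -4.37, 3.8]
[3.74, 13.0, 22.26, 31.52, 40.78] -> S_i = 3.74 + 9.26*i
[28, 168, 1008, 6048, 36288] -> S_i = 28*6^i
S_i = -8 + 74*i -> [-8, 66, 140, 214, 288]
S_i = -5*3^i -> [-5, -15, -45, -135, -405]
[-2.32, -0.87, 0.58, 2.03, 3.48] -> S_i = -2.32 + 1.45*i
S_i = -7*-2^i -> [-7, 14, -28, 56, -112]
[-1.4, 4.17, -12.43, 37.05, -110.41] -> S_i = -1.40*(-2.98)^i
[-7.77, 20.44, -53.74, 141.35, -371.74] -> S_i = -7.77*(-2.63)^i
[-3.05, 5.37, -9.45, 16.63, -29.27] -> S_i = -3.05*(-1.76)^i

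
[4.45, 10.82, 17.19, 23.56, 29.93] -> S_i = 4.45 + 6.37*i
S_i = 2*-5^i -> [2, -10, 50, -250, 1250]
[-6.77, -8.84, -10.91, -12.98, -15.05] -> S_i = -6.77 + -2.07*i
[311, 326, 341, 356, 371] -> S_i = 311 + 15*i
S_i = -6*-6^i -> [-6, 36, -216, 1296, -7776]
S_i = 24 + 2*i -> [24, 26, 28, 30, 32]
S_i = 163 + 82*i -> [163, 245, 327, 409, 491]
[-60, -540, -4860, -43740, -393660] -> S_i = -60*9^i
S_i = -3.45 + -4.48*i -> [-3.45, -7.93, -12.41, -16.89, -21.37]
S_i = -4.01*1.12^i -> [-4.01, -4.49, -5.03, -5.63, -6.31]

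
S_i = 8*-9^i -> [8, -72, 648, -5832, 52488]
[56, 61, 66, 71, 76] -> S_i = 56 + 5*i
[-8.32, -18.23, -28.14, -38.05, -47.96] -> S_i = -8.32 + -9.91*i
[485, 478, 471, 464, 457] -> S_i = 485 + -7*i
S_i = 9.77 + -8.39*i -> [9.77, 1.38, -7.01, -15.4, -23.79]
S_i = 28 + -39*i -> [28, -11, -50, -89, -128]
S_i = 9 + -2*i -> [9, 7, 5, 3, 1]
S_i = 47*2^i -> [47, 94, 188, 376, 752]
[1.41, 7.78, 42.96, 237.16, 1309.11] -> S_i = 1.41*5.52^i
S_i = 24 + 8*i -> [24, 32, 40, 48, 56]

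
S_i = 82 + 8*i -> [82, 90, 98, 106, 114]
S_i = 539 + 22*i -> [539, 561, 583, 605, 627]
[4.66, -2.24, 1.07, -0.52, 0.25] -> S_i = 4.66*(-0.48)^i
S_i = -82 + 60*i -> [-82, -22, 38, 98, 158]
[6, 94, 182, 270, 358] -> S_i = 6 + 88*i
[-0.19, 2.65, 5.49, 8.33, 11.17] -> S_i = -0.19 + 2.84*i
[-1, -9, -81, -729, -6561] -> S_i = -1*9^i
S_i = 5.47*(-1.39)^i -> [5.47, -7.6, 10.57, -14.69, 20.42]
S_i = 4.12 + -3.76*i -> [4.12, 0.36, -3.4, -7.16, -10.92]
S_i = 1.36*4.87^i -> [1.36, 6.62, 32.25, 157.08, 764.99]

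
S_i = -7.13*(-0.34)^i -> [-7.13, 2.42, -0.82, 0.28, -0.1]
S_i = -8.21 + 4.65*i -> [-8.21, -3.56, 1.09, 5.74, 10.39]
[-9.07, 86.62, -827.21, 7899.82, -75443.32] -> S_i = -9.07*(-9.55)^i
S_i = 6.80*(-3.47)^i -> [6.8, -23.6, 81.88, -284.12, 985.89]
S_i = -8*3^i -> [-8, -24, -72, -216, -648]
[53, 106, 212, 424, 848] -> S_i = 53*2^i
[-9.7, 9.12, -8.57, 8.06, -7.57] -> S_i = -9.70*(-0.94)^i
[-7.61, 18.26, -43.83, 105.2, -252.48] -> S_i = -7.61*(-2.40)^i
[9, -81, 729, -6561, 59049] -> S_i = 9*-9^i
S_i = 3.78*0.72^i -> [3.78, 2.72, 1.96, 1.41, 1.02]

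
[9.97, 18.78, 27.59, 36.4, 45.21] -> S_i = 9.97 + 8.81*i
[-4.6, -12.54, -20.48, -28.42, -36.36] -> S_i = -4.60 + -7.94*i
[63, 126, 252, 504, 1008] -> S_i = 63*2^i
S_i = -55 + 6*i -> [-55, -49, -43, -37, -31]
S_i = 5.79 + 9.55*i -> [5.79, 15.34, 24.89, 34.44, 43.99]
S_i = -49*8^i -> [-49, -392, -3136, -25088, -200704]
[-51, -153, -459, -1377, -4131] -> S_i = -51*3^i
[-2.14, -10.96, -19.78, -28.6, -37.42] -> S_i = -2.14 + -8.82*i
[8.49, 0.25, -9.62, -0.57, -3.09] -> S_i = Random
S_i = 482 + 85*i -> [482, 567, 652, 737, 822]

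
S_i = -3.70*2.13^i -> [-3.7, -7.88, -16.79, -35.76, -76.16]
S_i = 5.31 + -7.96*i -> [5.31, -2.65, -10.61, -18.57, -26.53]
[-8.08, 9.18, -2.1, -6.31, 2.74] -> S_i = Random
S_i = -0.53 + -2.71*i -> [-0.53, -3.24, -5.95, -8.66, -11.37]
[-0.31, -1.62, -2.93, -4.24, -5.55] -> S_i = -0.31 + -1.31*i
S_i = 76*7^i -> [76, 532, 3724, 26068, 182476]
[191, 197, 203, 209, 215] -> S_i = 191 + 6*i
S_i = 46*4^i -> [46, 184, 736, 2944, 11776]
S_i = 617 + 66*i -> [617, 683, 749, 815, 881]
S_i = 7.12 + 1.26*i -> [7.12, 8.38, 9.64, 10.9, 12.16]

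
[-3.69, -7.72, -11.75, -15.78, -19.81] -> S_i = -3.69 + -4.03*i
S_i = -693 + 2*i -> [-693, -691, -689, -687, -685]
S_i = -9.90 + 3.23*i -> [-9.9, -6.67, -3.44, -0.21, 3.02]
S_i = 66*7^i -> [66, 462, 3234, 22638, 158466]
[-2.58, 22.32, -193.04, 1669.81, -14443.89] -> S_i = -2.58*(-8.65)^i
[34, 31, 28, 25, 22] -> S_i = 34 + -3*i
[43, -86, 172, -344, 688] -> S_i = 43*-2^i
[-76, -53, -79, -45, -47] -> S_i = Random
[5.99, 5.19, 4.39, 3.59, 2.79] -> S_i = 5.99 + -0.80*i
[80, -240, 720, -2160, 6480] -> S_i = 80*-3^i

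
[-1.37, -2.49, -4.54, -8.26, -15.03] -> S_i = -1.37*1.82^i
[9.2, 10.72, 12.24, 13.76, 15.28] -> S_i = 9.20 + 1.52*i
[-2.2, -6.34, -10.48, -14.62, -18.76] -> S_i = -2.20 + -4.14*i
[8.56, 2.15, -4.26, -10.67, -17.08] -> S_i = 8.56 + -6.41*i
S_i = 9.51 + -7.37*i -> [9.51, 2.14, -5.23, -12.6, -19.97]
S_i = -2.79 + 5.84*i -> [-2.79, 3.05, 8.89, 14.73, 20.57]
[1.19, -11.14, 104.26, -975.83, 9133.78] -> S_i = 1.19*(-9.36)^i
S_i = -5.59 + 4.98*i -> [-5.59, -0.61, 4.37, 9.35, 14.33]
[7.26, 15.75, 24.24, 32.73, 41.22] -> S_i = 7.26 + 8.49*i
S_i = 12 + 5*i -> [12, 17, 22, 27, 32]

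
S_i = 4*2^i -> [4, 8, 16, 32, 64]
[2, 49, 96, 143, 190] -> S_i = 2 + 47*i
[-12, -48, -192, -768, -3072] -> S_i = -12*4^i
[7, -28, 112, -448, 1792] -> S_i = 7*-4^i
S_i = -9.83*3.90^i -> [-9.83, -38.34, -149.51, -583.11, -2274.11]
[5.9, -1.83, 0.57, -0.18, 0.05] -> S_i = 5.90*(-0.31)^i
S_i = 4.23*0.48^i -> [4.23, 2.03, 0.97, 0.47, 0.22]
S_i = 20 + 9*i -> [20, 29, 38, 47, 56]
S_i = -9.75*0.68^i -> [-9.75, -6.63, -4.51, -3.07, -2.08]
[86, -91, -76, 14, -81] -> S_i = Random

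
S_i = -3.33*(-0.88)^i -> [-3.33, 2.93, -2.58, 2.27, -2.0]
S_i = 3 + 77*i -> [3, 80, 157, 234, 311]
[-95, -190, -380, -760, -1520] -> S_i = -95*2^i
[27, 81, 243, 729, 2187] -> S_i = 27*3^i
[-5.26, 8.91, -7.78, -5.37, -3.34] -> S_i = Random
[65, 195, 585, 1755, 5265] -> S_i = 65*3^i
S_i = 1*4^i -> [1, 4, 16, 64, 256]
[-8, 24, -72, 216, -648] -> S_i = -8*-3^i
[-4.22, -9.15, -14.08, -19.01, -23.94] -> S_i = -4.22 + -4.93*i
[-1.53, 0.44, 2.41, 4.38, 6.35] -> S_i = -1.53 + 1.97*i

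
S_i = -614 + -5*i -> [-614, -619, -624, -629, -634]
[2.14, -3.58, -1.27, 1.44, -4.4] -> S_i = Random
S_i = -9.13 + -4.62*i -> [-9.13, -13.75, -18.37, -22.99, -27.61]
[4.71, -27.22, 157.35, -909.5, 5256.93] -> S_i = 4.71*(-5.78)^i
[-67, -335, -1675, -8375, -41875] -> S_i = -67*5^i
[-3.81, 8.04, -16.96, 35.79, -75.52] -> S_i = -3.81*(-2.11)^i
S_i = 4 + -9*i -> [4, -5, -14, -23, -32]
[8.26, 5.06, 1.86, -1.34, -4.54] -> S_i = 8.26 + -3.20*i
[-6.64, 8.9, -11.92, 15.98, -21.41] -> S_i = -6.64*(-1.34)^i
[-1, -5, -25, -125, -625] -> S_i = -1*5^i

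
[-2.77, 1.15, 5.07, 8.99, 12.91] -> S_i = -2.77 + 3.92*i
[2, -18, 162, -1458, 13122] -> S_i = 2*-9^i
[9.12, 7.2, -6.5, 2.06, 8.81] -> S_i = Random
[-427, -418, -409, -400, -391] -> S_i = -427 + 9*i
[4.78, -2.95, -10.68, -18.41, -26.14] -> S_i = 4.78 + -7.73*i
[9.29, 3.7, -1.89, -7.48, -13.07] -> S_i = 9.29 + -5.59*i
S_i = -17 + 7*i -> [-17, -10, -3, 4, 11]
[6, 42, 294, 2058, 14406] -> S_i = 6*7^i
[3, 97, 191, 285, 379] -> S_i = 3 + 94*i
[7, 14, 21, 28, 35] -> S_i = 7 + 7*i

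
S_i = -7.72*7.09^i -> [-7.72, -54.73, -388.07, -2751.41, -19507.53]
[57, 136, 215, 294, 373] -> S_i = 57 + 79*i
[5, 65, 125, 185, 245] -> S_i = 5 + 60*i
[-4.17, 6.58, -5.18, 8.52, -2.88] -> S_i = Random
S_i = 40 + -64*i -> [40, -24, -88, -152, -216]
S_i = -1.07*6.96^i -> [-1.07, -7.45, -51.83, -360.75, -2510.85]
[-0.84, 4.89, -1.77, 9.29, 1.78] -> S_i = Random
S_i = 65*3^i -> [65, 195, 585, 1755, 5265]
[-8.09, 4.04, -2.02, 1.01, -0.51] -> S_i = -8.09*(-0.50)^i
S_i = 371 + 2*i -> [371, 373, 375, 377, 379]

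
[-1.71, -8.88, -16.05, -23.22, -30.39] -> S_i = -1.71 + -7.17*i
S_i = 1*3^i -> [1, 3, 9, 27, 81]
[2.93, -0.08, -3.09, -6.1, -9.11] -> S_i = 2.93 + -3.01*i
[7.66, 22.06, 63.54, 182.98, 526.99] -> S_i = 7.66*2.88^i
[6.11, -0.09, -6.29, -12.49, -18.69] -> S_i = 6.11 + -6.20*i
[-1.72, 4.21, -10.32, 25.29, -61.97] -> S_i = -1.72*(-2.45)^i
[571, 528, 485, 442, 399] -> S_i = 571 + -43*i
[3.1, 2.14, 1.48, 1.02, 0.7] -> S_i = 3.10*0.69^i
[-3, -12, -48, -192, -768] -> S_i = -3*4^i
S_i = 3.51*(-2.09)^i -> [3.51, -7.34, 15.33, -32.04, 66.97]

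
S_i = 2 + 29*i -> [2, 31, 60, 89, 118]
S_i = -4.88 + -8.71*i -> [-4.88, -13.59, -22.3, -31.01, -39.72]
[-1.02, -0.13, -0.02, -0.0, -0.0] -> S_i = -1.02*0.13^i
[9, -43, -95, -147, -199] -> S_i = 9 + -52*i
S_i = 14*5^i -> [14, 70, 350, 1750, 8750]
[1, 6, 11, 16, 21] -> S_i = 1 + 5*i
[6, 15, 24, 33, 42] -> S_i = 6 + 9*i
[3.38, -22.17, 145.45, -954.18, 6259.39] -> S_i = 3.38*(-6.56)^i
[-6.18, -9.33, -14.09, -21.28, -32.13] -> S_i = -6.18*1.51^i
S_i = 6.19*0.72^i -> [6.19, 4.46, 3.21, 2.31, 1.66]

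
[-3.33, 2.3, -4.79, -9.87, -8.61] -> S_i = Random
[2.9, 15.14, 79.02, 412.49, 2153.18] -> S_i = 2.90*5.22^i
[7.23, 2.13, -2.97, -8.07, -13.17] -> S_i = 7.23 + -5.10*i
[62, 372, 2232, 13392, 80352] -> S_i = 62*6^i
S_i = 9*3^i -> [9, 27, 81, 243, 729]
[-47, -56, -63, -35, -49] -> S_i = Random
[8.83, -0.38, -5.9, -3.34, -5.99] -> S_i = Random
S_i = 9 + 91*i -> [9, 100, 191, 282, 373]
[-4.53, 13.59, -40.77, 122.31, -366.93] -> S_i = -4.53*(-3.00)^i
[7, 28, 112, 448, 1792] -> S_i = 7*4^i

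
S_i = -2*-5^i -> [-2, 10, -50, 250, -1250]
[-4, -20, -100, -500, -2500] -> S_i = -4*5^i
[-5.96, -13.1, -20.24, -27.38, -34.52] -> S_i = -5.96 + -7.14*i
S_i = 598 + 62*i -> [598, 660, 722, 784, 846]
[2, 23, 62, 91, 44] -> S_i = Random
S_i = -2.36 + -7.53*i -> [-2.36, -9.89, -17.42, -24.95, -32.48]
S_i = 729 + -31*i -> [729, 698, 667, 636, 605]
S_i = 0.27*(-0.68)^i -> [0.27, -0.18, 0.12, -0.08, 0.06]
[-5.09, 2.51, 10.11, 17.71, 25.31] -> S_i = -5.09 + 7.60*i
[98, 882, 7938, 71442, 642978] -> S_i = 98*9^i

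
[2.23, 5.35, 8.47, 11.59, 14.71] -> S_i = 2.23 + 3.12*i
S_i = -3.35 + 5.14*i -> [-3.35, 1.79, 6.93, 12.07, 17.21]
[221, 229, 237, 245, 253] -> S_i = 221 + 8*i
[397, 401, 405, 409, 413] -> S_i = 397 + 4*i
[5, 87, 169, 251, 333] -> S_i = 5 + 82*i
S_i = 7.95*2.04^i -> [7.95, 16.22, 33.08, 67.49, 137.69]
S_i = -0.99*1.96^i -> [-0.99, -1.94, -3.8, -7.45, -14.61]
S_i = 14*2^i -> [14, 28, 56, 112, 224]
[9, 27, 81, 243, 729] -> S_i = 9*3^i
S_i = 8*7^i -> [8, 56, 392, 2744, 19208]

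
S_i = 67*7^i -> [67, 469, 3283, 22981, 160867]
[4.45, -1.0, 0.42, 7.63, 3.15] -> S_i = Random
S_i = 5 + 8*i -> [5, 13, 21, 29, 37]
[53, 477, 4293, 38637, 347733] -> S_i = 53*9^i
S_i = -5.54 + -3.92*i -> [-5.54, -9.46, -13.38, -17.3, -21.22]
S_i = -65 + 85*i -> [-65, 20, 105, 190, 275]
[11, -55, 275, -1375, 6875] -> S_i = 11*-5^i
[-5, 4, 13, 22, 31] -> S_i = -5 + 9*i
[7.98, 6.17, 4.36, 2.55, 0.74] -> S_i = 7.98 + -1.81*i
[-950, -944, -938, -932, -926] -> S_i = -950 + 6*i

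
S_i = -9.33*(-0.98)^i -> [-9.33, 9.14, -8.96, 8.78, -8.61]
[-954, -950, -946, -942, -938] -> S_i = -954 + 4*i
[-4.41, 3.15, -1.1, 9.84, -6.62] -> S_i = Random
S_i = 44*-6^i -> [44, -264, 1584, -9504, 57024]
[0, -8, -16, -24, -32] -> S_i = 0 + -8*i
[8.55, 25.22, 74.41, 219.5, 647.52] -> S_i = 8.55*2.95^i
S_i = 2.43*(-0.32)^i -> [2.43, -0.78, 0.25, -0.08, 0.03]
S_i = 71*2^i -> [71, 142, 284, 568, 1136]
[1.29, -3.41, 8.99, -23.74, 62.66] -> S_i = 1.29*(-2.64)^i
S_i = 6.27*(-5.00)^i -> [6.27, -31.35, 156.75, -783.75, 3918.75]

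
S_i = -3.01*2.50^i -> [-3.01, -7.52, -18.81, -47.03, -117.58]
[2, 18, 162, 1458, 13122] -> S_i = 2*9^i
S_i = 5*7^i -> [5, 35, 245, 1715, 12005]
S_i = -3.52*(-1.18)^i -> [-3.52, 4.15, -4.9, 5.78, -6.82]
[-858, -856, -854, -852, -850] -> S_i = -858 + 2*i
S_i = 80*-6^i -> [80, -480, 2880, -17280, 103680]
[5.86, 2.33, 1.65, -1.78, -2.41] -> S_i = Random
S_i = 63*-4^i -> [63, -252, 1008, -4032, 16128]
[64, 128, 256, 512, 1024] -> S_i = 64*2^i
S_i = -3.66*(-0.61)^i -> [-3.66, 2.23, -1.36, 0.83, -0.51]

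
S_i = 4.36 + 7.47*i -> [4.36, 11.83, 19.3, 26.77, 34.24]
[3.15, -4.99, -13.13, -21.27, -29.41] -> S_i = 3.15 + -8.14*i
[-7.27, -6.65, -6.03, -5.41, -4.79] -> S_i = -7.27 + 0.62*i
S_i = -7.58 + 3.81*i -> [-7.58, -3.77, 0.04, 3.85, 7.66]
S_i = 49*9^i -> [49, 441, 3969, 35721, 321489]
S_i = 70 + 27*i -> [70, 97, 124, 151, 178]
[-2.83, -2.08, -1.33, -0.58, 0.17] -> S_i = -2.83 + 0.75*i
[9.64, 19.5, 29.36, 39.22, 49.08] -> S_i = 9.64 + 9.86*i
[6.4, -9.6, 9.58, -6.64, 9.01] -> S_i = Random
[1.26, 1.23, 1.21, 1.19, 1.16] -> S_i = 1.26*0.98^i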